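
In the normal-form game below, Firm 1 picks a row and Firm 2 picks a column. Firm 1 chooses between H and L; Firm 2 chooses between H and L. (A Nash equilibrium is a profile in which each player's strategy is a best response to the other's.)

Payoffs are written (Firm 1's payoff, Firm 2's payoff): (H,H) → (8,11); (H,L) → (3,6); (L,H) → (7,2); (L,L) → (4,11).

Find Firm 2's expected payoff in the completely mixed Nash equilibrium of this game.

109/14

First find x, the probability Firm 1 plays H, from Firm 2's indifference between H and L: 11x + 2(1−x) = 6x + 11(1−x), giving x = 9/14.
Since Firm 2 is indifferent in equilibrium, Firm 2's expected payoff equals the payoff from either column against (9/14, 5/14). Using H: 11(9/14) + 2(5/14) = 109/14.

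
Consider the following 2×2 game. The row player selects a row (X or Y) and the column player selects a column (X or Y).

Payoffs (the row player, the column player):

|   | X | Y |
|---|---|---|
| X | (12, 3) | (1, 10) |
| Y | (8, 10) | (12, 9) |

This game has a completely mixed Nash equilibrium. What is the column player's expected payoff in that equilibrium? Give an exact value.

First find x, the probability the row player plays X, from the column player's indifference between X and Y: 3x + 10(1−x) = 10x + 9(1−x), giving x = 1/8.
Since the column player is indifferent in equilibrium, the column player's expected payoff equals the payoff from either column against (1/8, 7/8). Using X: 3(1/8) + 10(7/8) = 73/8.

73/8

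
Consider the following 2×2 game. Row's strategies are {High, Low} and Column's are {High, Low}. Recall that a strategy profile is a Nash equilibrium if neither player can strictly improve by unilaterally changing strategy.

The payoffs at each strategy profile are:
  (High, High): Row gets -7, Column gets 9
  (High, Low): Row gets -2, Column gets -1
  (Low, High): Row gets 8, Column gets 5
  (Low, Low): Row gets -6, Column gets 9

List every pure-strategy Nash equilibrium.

none

(High, High): Row prefers Low (8 > -7) — not an equilibrium.
(High, Low): Column prefers High (9 > -1) — not an equilibrium.
(Low, High): Column prefers Low (9 > 5) — not an equilibrium.
(Low, Low): Row prefers High (-2 > -6) — not an equilibrium.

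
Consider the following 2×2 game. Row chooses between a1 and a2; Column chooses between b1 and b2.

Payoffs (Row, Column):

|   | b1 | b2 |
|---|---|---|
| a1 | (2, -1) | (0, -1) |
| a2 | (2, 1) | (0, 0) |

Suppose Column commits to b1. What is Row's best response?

either — both a1 and a2 are best responses

Against b1, Row earns 2 from a1 and 2 from a2.
So either strategy is a best response.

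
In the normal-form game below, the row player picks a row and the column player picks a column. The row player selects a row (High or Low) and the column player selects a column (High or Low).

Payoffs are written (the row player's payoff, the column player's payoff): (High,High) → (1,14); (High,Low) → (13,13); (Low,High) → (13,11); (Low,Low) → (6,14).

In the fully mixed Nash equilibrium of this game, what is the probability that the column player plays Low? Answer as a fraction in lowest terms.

Let c be the probability that the column player plays High. In a completely mixed equilibrium, the row player must be indifferent between High and Low.
The row player's expected payoff from High is c + 13(1−c); from Low it is 13c + 6(1−c).
Setting these equal: −12c + 13 = 7c + 6, so c = 7/19.
Therefore the column player plays Low with probability 1 − 7/19 = 12/19.

12/19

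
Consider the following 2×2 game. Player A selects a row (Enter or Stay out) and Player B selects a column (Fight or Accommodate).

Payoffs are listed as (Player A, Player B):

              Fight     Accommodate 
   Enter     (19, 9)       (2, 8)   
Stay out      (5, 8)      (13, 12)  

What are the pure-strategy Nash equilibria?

(Enter, Fight) and (Stay out, Accommodate)

(Enter, Fight): Player A gets 19 ≥ 5 from Stay out, and Player B gets 9 ≥ 8 from Accommodate — Nash equilibrium.
(Enter, Accommodate): Player A prefers Stay out (13 > 2); Player B prefers Fight (9 > 8) — not an equilibrium.
(Stay out, Fight): Player A prefers Enter (19 > 5); Player B prefers Accommodate (12 > 8) — not an equilibrium.
(Stay out, Accommodate): Player A gets 13 ≥ 2 from Enter, and Player B gets 12 ≥ 8 from Fight — Nash equilibrium.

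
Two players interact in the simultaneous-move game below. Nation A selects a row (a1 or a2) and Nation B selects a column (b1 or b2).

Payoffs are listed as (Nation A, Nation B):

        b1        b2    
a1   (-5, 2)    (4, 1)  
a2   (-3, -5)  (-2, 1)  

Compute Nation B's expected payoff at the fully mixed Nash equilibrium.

First find x, the probability Nation A plays a1, from Nation B's indifference between b1 and b2: 2x − 5(1−x) = x + (1−x), giving x = 6/7.
Since Nation B is indifferent in equilibrium, Nation B's expected payoff equals the payoff from either column against (6/7, 1/7). Using b1: 2(6/7) − 5(1/7) = 1.

1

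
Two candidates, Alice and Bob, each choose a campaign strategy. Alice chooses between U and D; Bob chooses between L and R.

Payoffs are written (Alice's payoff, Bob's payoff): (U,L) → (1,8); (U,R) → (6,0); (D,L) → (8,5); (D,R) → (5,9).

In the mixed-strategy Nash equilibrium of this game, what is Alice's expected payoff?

First find q, the probability Bob plays L, from Alice's indifference between U and D: q + 6(1−q) = 8q + 5(1−q), giving q = 1/8.
Since Alice is indifferent in equilibrium, Alice's expected payoff equals the payoff from either row against (1/8, 7/8). Using U: (1/8) + 6(7/8) = 43/8.

43/8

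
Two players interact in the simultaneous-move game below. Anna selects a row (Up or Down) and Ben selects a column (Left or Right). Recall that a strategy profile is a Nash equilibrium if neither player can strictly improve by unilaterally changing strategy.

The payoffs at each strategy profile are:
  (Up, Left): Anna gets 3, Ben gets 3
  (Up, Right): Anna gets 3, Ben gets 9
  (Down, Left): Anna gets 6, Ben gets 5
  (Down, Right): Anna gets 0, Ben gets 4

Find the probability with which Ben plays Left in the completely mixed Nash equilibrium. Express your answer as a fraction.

1/2

Let c be the probability that Ben plays Left. In a completely mixed equilibrium, Anna must be indifferent between Up and Down.
Anna's expected payoff from Up is 3c + 3(1−c); from Down it is 6c.
Setting these equal: 3 = 6c, so c = 1/2.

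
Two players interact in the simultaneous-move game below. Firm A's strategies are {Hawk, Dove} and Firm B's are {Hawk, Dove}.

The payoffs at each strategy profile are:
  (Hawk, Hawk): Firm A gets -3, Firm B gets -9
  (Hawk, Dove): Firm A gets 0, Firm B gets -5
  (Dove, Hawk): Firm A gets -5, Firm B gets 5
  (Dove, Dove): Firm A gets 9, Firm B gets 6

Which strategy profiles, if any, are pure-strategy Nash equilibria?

(Dove, Dove)

(Hawk, Hawk): Firm B prefers Dove (-5 > -9) — not an equilibrium.
(Hawk, Dove): Firm A prefers Dove (9 > 0) — not an equilibrium.
(Dove, Hawk): Firm A prefers Hawk (-3 > -5); Firm B prefers Dove (6 > 5) — not an equilibrium.
(Dove, Dove): Firm A gets 9 ≥ 0 from Hawk, and Firm B gets 6 ≥ 5 from Hawk — Nash equilibrium.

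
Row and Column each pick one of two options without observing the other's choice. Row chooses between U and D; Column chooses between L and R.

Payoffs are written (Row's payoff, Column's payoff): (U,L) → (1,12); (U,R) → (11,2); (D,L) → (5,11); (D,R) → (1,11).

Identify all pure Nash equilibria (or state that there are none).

(U, L): Row prefers D (5 > 1) — not an equilibrium.
(U, R): Column prefers L (12 > 2) — not an equilibrium.
(D, L): Row gets 5 ≥ 1 from U, and Column gets 11 ≥ 11 from R — Nash equilibrium.
(D, R): Row prefers U (11 > 1) — not an equilibrium.

(D, L)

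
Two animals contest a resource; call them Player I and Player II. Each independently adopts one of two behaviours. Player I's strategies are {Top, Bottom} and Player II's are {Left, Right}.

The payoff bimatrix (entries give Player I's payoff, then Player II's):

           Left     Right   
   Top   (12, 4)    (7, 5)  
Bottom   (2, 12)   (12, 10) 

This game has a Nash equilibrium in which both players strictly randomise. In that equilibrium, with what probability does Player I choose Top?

2/3

Let x be the probability that Player I plays Top. In a completely mixed equilibrium, Player II must be indifferent between Left and Right.
Player II's expected payoff from Left is 4x + 12(1−x); from Right it is 5x + 10(1−x).
Setting these equal: −8x + 12 = −5x + 10, so x = 2/3.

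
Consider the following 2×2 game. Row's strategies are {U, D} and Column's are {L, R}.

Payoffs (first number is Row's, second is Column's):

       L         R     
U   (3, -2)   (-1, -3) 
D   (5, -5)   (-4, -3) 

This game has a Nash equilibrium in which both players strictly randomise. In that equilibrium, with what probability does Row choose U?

Let x be the probability that Row plays U. In a completely mixed equilibrium, Column must be indifferent between L and R.
Column's expected payoff from L is −2x − 5(1−x); from R it is −3x − 3(1−x).
Setting these equal: 3x − 5 = -3, so x = 2/3.

2/3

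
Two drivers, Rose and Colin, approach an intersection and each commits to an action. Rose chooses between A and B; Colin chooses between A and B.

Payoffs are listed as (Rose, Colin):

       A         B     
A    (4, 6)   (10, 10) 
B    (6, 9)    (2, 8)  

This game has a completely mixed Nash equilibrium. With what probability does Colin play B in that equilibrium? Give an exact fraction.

Let c be the probability that Colin plays A. In a completely mixed equilibrium, Rose must be indifferent between A and B.
Rose's expected payoff from A is 4c + 10(1−c); from B it is 6c + 2(1−c).
Setting these equal: −6c + 10 = 4c + 2, so c = 4/5.
Therefore Colin plays B with probability 1 − 4/5 = 1/5.

1/5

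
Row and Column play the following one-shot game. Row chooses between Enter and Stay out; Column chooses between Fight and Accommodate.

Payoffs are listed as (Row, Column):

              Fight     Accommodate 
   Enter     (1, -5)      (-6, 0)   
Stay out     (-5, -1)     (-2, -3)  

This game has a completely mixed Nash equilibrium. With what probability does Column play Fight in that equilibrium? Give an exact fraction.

Let q be the probability that Column plays Fight. In a completely mixed equilibrium, Row must be indifferent between Enter and Stay out.
Row's expected payoff from Enter is q − 6(1−q); from Stay out it is −5q − 2(1−q).
Setting these equal: 7q − 6 = −3q − 2, so q = 2/5.

2/5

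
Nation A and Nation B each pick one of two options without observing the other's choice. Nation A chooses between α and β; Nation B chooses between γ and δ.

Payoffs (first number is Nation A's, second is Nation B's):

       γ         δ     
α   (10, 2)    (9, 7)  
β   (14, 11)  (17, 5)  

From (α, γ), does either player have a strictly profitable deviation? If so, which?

Both

Nation A at (α, γ) earns 10; deviating to β yields 14 — a strict improvement.
Nation B earns 2; deviating to δ yields 7 — a strict improvement.
Both Nation A and Nation B have strictly profitable deviations.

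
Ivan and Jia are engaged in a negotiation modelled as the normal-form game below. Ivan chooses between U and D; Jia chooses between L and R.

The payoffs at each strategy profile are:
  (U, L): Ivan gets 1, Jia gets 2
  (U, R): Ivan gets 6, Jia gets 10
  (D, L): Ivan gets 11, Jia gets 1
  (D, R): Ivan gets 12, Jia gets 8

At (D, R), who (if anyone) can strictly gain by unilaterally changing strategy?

Ivan at (D, R) earns 12; deviating to U yields 6 — not better.
Jia earns 8; deviating to L yields 1 — not better.
Neither player can strictly improve; the profile is a Nash equilibrium.

Neither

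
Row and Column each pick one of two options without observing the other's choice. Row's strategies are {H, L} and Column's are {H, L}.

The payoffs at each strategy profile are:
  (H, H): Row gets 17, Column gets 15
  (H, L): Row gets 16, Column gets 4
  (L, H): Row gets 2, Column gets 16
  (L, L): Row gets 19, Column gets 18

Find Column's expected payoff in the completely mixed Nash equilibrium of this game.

First find x, the probability Row plays H, from Column's indifference between H and L: 15x + 16(1−x) = 4x + 18(1−x), giving x = 2/13.
Since Column is indifferent in equilibrium, Column's expected payoff equals the payoff from either column against (2/13, 11/13). Using H: 15(2/13) + 16(11/13) = 206/13.

206/13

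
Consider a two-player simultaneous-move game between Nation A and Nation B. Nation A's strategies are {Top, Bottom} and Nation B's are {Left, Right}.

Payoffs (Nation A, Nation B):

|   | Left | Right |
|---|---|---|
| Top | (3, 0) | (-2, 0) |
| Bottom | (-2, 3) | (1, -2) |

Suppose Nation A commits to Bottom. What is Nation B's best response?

Against Bottom, Nation B earns 3 from Left and -2 from Right.
So Left is the best response.

Left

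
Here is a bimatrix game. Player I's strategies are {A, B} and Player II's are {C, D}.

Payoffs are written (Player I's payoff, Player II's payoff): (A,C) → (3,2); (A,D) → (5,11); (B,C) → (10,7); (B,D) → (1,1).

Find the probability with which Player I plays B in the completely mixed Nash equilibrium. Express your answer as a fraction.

3/5

Let r be the probability that Player I plays A. In a completely mixed equilibrium, Player II must be indifferent between C and D.
Player II's expected payoff from C is 2r + 7(1−r); from D it is 11r + (1−r).
Setting these equal: −5r + 7 = 10r + 1, so r = 2/5.
Therefore Player I plays B with probability 1 − 2/5 = 3/5.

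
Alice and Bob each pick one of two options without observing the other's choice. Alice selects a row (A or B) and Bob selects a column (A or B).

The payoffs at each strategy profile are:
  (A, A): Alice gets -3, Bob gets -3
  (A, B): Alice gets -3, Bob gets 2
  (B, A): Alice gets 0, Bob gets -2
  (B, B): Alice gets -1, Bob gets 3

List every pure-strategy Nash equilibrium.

(A, A): Alice prefers B (0 > -3); Bob prefers B (2 > -3) — not an equilibrium.
(A, B): Alice prefers B (-1 > -3) — not an equilibrium.
(B, A): Bob prefers B (3 > -2) — not an equilibrium.
(B, B): Alice gets -1 ≥ -3 from A, and Bob gets 3 ≥ -2 from A — Nash equilibrium.

(B, B)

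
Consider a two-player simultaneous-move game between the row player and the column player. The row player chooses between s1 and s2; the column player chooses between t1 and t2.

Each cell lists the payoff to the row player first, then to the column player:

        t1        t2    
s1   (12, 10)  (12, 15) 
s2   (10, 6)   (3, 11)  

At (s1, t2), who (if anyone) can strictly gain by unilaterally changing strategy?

The row player at (s1, t2) earns 12; deviating to s2 yields 3 — not better.
The column player earns 15; deviating to t1 yields 10 — not better.
Neither player can strictly improve; the profile is a Nash equilibrium.

Neither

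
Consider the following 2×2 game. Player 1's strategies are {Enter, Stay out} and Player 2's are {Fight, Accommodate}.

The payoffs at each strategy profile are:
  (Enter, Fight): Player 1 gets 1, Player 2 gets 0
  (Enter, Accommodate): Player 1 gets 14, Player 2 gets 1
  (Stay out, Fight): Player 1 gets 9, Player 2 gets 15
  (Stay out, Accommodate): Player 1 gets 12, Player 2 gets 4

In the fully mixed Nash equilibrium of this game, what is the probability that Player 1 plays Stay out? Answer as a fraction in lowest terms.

Let p be the probability that Player 1 plays Enter. In a completely mixed equilibrium, Player 2 must be indifferent between Fight and Accommodate.
Player 2's expected payoff from Fight is 15(1−p); from Accommodate it is p + 4(1−p).
Setting these equal: −15p + 15 = −3p + 4, so p = 11/12.
Therefore Player 1 plays Stay out with probability 1 − 11/12 = 1/12.

1/12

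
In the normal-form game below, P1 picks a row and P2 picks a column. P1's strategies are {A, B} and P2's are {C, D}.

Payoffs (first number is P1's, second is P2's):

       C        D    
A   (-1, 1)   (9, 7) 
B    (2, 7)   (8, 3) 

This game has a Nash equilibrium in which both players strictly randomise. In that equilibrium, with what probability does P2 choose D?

Let c be the probability that P2 plays C. In a completely mixed equilibrium, P1 must be indifferent between A and B.
P1's expected payoff from A is −c + 9(1−c); from B it is 2c + 8(1−c).
Setting these equal: −10c + 9 = −6c + 8, so c = 1/4.
Therefore P2 plays D with probability 1 − 1/4 = 3/4.

3/4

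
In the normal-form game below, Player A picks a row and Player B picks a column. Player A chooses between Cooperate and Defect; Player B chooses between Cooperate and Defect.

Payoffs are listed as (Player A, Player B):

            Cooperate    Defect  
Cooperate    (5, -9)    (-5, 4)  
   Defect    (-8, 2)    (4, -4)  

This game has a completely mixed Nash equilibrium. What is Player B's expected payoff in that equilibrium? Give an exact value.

-28/19

First find p, the probability Player A plays Cooperate, from Player B's indifference between Cooperate and Defect: −9p + 2(1−p) = 4p − 4(1−p), giving p = 6/19.
Since Player B is indifferent in equilibrium, Player B's expected payoff equals the payoff from either column against (6/19, 13/19). Using Cooperate: −9(6/19) + 2(13/19) = -28/19.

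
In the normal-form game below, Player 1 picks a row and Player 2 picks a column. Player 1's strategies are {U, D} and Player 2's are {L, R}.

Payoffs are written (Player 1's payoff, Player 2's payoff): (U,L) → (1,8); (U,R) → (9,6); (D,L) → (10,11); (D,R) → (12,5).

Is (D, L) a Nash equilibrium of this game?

Yes

At (D, L), Player 1 earns 10; switching to U would give 1, so Player 1 has no profitable deviation.
Player 2 earns 11; switching to R would give 5, so Player 2 has no profitable deviation.
Neither player can gain by a unilateral deviation, so this profile is a Nash equilibrium.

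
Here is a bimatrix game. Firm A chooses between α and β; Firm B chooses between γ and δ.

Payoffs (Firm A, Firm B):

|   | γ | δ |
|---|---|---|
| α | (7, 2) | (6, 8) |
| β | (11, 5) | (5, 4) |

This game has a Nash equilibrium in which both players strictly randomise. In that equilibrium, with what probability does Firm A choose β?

6/7

Let x be the probability that Firm A plays α. In a completely mixed equilibrium, Firm B must be indifferent between γ and δ.
Firm B's expected payoff from γ is 2x + 5(1−x); from δ it is 8x + 4(1−x).
Setting these equal: −3x + 5 = 4x + 4, so x = 1/7.
Therefore Firm A plays β with probability 1 − 1/7 = 6/7.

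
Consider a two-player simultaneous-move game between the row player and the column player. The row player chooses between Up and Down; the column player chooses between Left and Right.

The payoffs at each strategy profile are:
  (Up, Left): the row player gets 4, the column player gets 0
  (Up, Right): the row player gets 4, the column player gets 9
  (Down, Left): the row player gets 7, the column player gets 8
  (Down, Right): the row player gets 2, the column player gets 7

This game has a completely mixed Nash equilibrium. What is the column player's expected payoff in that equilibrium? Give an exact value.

36/5

First find x, the probability the row player plays Up, from the column player's indifference between Left and Right: 8(1−x) = 9x + 7(1−x), giving x = 1/10.
Since the column player is indifferent in equilibrium, the column player's expected payoff equals the payoff from either column against (1/10, 9/10). Using Left: 8(9/10) = 36/5.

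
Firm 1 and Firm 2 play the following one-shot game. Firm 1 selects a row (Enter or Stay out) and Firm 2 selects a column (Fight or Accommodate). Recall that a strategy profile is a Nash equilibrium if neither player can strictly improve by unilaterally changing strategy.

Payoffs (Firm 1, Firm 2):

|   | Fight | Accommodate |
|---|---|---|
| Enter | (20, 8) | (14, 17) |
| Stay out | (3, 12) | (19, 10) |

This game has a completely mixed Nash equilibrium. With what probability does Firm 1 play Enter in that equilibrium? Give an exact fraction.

2/11

Let p be the probability that Firm 1 plays Enter. In a completely mixed equilibrium, Firm 2 must be indifferent between Fight and Accommodate.
Firm 2's expected payoff from Fight is 8p + 12(1−p); from Accommodate it is 17p + 10(1−p).
Setting these equal: −4p + 12 = 7p + 10, so p = 2/11.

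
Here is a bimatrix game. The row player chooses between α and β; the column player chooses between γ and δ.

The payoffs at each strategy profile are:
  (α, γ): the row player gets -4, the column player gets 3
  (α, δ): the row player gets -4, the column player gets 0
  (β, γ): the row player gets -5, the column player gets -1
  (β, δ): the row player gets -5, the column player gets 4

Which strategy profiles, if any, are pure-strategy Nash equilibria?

(α, γ)

(α, γ): the row player gets -4 ≥ -5 from β, and the column player gets 3 ≥ 0 from δ — Nash equilibrium.
(α, δ): the column player prefers γ (3 > 0) — not an equilibrium.
(β, γ): the row player prefers α (-4 > -5); the column player prefers δ (4 > -1) — not an equilibrium.
(β, δ): the row player prefers α (-4 > -5) — not an equilibrium.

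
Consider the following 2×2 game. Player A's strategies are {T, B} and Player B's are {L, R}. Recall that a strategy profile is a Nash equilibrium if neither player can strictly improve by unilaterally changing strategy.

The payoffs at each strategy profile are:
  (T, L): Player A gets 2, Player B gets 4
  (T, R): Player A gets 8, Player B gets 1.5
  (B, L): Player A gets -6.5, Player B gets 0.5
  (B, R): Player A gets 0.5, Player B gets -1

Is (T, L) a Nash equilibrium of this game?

Yes

At (T, L), Player A earns 2; switching to B would give -6.5, so Player A has no profitable deviation.
Player B earns 4; switching to R would give 1.5, so Player B has no profitable deviation.
Neither player can gain by a unilateral deviation, so this profile is a Nash equilibrium.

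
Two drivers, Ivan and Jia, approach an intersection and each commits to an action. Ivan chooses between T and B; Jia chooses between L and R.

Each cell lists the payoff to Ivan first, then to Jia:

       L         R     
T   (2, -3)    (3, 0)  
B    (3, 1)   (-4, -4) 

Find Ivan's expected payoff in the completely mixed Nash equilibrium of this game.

First find y, the probability Jia plays L, from Ivan's indifference between T and B: 2y + 3(1−y) = 3y − 4(1−y), giving y = 7/8.
Since Ivan is indifferent in equilibrium, Ivan's expected payoff equals the payoff from either row against (7/8, 1/8). Using T: 2(7/8) + 3(1/8) = 17/8.

17/8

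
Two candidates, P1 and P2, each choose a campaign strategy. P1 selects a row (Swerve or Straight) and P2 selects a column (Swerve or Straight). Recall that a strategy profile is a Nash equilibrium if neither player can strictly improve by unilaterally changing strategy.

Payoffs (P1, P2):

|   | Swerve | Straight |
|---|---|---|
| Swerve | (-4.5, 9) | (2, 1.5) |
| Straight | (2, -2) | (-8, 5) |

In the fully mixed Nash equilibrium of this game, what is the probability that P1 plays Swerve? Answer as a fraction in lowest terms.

14/29

Let r be the probability that P1 plays Swerve. In a completely mixed equilibrium, P2 must be indifferent between Swerve and Straight.
P2's expected payoff from Swerve is 9r − 2(1−r); from Straight it is 1.5r + 5(1−r).
Setting these equal: 11r − 2 = −3.5r + 5, so r = 14/29.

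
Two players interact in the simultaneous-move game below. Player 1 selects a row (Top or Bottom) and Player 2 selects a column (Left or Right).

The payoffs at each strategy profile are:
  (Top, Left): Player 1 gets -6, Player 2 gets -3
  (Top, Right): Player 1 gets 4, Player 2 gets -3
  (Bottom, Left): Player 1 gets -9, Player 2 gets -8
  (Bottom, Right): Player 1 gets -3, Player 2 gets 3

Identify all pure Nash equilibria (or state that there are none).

(Top, Left): Player 1 gets -6 ≥ -9 from Bottom, and Player 2 gets -3 ≥ -3 from Right — Nash equilibrium.
(Top, Right): Player 1 gets 4 ≥ -3 from Bottom, and Player 2 gets -3 ≥ -3 from Left — Nash equilibrium.
(Bottom, Left): Player 1 prefers Top (-6 > -9); Player 2 prefers Right (3 > -8) — not an equilibrium.
(Bottom, Right): Player 1 prefers Top (4 > -3) — not an equilibrium.

(Top, Left) and (Top, Right)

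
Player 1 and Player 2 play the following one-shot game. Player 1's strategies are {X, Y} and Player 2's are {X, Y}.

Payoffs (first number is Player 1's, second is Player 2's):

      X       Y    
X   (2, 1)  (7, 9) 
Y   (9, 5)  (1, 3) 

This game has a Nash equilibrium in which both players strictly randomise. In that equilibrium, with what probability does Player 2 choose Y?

Let y be the probability that Player 2 plays X. In a completely mixed equilibrium, Player 1 must be indifferent between X and Y.
Player 1's expected payoff from X is 2y + 7(1−y); from Y it is 9y + (1−y).
Setting these equal: −5y + 7 = 8y + 1, so y = 6/13.
Therefore Player 2 plays Y with probability 1 − 6/13 = 7/13.

7/13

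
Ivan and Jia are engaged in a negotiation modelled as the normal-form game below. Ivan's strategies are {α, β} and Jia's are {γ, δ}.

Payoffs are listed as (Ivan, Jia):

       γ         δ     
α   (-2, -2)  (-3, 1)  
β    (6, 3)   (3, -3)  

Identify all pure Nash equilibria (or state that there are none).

(α, γ): Ivan prefers β (6 > -2); Jia prefers δ (1 > -2) — not an equilibrium.
(α, δ): Ivan prefers β (3 > -3) — not an equilibrium.
(β, γ): Ivan gets 6 ≥ -2 from α, and Jia gets 3 ≥ -3 from δ — Nash equilibrium.
(β, δ): Jia prefers γ (3 > -3) — not an equilibrium.

(β, γ)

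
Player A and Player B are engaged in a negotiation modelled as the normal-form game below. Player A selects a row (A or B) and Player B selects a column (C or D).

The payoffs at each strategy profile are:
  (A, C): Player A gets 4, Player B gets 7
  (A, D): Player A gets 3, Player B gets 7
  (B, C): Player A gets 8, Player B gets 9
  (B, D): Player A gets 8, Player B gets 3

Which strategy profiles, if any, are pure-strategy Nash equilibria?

(B, C)

(A, C): Player A prefers B (8 > 4) — not an equilibrium.
(A, D): Player A prefers B (8 > 3) — not an equilibrium.
(B, C): Player A gets 8 ≥ 4 from A, and Player B gets 9 ≥ 3 from D — Nash equilibrium.
(B, D): Player B prefers C (9 > 3) — not an equilibrium.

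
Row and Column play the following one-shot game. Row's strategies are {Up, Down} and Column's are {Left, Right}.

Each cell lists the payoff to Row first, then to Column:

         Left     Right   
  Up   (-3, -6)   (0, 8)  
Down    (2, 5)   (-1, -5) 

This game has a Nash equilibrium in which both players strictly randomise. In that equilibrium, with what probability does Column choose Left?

1/6

Let c be the probability that Column plays Left. In a completely mixed equilibrium, Row must be indifferent between Up and Down.
Row's expected payoff from Up is −3c; from Down it is 2c − (1−c).
Setting these equal: −3c = 3c − 1, so c = 1/6.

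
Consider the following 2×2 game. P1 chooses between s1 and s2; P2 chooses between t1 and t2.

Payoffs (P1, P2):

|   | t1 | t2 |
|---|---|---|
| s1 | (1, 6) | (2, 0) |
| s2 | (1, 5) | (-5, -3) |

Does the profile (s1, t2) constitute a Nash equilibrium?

No

At (s1, t2), P1 earns 2; switching to s2 would give -5, so P1 has no profitable deviation.
P2 earns 0; switching to t1 would give 6, so P2 would deviate.
Since at least one player can profitably deviate, this is not a Nash equilibrium.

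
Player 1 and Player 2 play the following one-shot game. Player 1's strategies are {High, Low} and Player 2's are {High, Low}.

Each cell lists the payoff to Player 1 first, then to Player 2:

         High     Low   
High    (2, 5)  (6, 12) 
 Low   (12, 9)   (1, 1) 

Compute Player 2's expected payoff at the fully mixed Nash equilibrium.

First find x, the probability Player 1 plays High, from Player 2's indifference between High and Low: 5x + 9(1−x) = 12x + (1−x), giving x = 8/15.
Since Player 2 is indifferent in equilibrium, Player 2's expected payoff equals the payoff from either column against (8/15, 7/15). Using High: 5(8/15) + 9(7/15) = 103/15.

103/15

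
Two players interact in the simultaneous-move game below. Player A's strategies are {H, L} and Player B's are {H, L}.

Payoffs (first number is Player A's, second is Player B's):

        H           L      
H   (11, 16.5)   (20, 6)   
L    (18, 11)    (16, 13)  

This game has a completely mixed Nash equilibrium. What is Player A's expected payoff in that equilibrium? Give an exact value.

First find q, the probability Player B plays H, from Player A's indifference between H and L: 11q + 20(1−q) = 18q + 16(1−q), giving q = 4/11.
Since Player A is indifferent in equilibrium, Player A's expected payoff equals the payoff from either row against (4/11, 7/11). Using H: 11(4/11) + 20(7/11) = 184/11.

184/11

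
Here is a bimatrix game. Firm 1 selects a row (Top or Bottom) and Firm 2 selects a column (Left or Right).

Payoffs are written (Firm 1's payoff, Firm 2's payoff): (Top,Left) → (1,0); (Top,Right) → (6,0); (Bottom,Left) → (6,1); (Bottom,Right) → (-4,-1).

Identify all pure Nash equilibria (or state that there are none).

(Top, Right) and (Bottom, Left)

(Top, Left): Firm 1 prefers Bottom (6 > 1) — not an equilibrium.
(Top, Right): Firm 1 gets 6 ≥ -4 from Bottom, and Firm 2 gets 0 ≥ 0 from Left — Nash equilibrium.
(Bottom, Left): Firm 1 gets 6 ≥ 1 from Top, and Firm 2 gets 1 ≥ -1 from Right — Nash equilibrium.
(Bottom, Right): Firm 1 prefers Top (6 > -4); Firm 2 prefers Left (1 > -1) — not an equilibrium.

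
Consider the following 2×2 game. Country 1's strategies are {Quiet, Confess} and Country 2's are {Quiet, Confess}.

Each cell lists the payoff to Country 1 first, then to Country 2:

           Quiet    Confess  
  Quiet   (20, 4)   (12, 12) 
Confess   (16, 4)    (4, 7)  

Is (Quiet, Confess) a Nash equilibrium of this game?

At (Quiet, Confess), Country 1 earns 12; switching to Confess would give 4, so Country 1 has no profitable deviation.
Country 2 earns 12; switching to Quiet would give 4, so Country 2 has no profitable deviation.
Neither player can gain by a unilateral deviation, so this profile is a Nash equilibrium.

Yes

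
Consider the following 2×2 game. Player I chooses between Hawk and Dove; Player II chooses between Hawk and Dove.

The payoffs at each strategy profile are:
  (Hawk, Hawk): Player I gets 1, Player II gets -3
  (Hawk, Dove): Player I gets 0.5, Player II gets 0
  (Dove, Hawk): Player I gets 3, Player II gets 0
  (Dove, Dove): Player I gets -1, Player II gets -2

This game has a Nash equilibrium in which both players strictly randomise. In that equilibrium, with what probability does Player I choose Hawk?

2/5

Let x be the probability that Player I plays Hawk. In a completely mixed equilibrium, Player II must be indifferent between Hawk and Dove.
Player II's expected payoff from Hawk is −3x; from Dove it is −2(1−x).
Setting these equal: −3x = 2x − 2, so x = 2/5.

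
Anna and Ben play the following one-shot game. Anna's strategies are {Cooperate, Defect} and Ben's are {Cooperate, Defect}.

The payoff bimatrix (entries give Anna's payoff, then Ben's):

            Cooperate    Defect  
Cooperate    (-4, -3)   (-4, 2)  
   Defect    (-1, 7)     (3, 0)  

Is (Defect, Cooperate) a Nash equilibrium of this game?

Yes

At (Defect, Cooperate), Anna earns -1; switching to Cooperate would give -4, so Anna has no profitable deviation.
Ben earns 7; switching to Defect would give 0, so Ben has no profitable deviation.
Neither player can gain by a unilateral deviation, so this profile is a Nash equilibrium.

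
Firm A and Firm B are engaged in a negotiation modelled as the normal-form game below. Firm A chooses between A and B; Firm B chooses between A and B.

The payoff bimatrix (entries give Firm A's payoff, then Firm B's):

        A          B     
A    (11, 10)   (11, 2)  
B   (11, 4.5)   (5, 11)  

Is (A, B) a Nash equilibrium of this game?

At (A, B), Firm A earns 11; switching to B would give 5, so Firm A has no profitable deviation.
Firm B earns 2; switching to A would give 10, so Firm B would deviate.
Since at least one player can profitably deviate, this is not a Nash equilibrium.

No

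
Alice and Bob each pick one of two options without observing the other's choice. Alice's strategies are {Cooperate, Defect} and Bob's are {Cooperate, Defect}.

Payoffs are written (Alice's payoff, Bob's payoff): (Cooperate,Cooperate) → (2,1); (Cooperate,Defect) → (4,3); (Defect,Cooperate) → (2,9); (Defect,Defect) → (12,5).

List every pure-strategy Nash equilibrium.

(Defect, Cooperate)

(Cooperate, Cooperate): Bob prefers Defect (3 > 1) — not an equilibrium.
(Cooperate, Defect): Alice prefers Defect (12 > 4) — not an equilibrium.
(Defect, Cooperate): Alice gets 2 ≥ 2 from Cooperate, and Bob gets 9 ≥ 5 from Defect — Nash equilibrium.
(Defect, Defect): Bob prefers Cooperate (9 > 5) — not an equilibrium.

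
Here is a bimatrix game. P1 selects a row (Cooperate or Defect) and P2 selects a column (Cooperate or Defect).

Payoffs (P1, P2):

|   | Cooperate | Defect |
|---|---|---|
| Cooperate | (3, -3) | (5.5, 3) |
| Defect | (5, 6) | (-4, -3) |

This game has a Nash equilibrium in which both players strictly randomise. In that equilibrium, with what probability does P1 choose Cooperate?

Let r be the probability that P1 plays Cooperate. In a completely mixed equilibrium, P2 must be indifferent between Cooperate and Defect.
P2's expected payoff from Cooperate is −3r + 6(1−r); from Defect it is 3r − 3(1−r).
Setting these equal: −9r + 6 = 6r − 3, so r = 3/5.

3/5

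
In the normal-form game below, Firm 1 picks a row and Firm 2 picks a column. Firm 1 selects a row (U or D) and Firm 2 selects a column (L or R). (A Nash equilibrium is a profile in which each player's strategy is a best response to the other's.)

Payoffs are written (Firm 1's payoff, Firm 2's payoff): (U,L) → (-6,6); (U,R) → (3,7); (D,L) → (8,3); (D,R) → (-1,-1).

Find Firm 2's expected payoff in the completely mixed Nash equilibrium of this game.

First find p, the probability Firm 1 plays U, from Firm 2's indifference between L and R: 6p + 3(1−p) = 7p − (1−p), giving p = 4/5.
Since Firm 2 is indifferent in equilibrium, Firm 2's expected payoff equals the payoff from either column against (4/5, 1/5). Using L: 6(4/5) + 3(1/5) = 27/5.

27/5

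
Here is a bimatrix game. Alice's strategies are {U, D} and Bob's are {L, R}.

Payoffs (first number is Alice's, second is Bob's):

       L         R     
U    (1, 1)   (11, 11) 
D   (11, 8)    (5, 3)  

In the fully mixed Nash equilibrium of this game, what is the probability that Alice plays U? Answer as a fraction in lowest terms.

1/3

Let p be the probability that Alice plays U. In a completely mixed equilibrium, Bob must be indifferent between L and R.
Bob's expected payoff from L is p + 8(1−p); from R it is 11p + 3(1−p).
Setting these equal: −7p + 8 = 8p + 3, so p = 1/3.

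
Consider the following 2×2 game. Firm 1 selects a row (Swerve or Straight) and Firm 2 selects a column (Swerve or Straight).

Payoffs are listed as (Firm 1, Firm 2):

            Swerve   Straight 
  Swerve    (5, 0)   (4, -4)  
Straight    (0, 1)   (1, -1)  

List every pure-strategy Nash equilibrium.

(Swerve, Swerve): Firm 1 gets 5 ≥ 0 from Straight, and Firm 2 gets 0 ≥ -4 from Straight — Nash equilibrium.
(Swerve, Straight): Firm 2 prefers Swerve (0 > -4) — not an equilibrium.
(Straight, Swerve): Firm 1 prefers Swerve (5 > 0) — not an equilibrium.
(Straight, Straight): Firm 1 prefers Swerve (4 > 1); Firm 2 prefers Swerve (1 > -1) — not an equilibrium.

(Swerve, Swerve)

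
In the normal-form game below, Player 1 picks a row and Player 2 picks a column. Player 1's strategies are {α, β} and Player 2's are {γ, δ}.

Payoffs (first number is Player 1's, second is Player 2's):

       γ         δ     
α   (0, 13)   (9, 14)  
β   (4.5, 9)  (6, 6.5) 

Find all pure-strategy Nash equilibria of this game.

(α, δ) and (β, γ)

(α, γ): Player 1 prefers β (4.5 > 0); Player 2 prefers δ (14 > 13) — not an equilibrium.
(α, δ): Player 1 gets 9 ≥ 6 from β, and Player 2 gets 14 ≥ 13 from γ — Nash equilibrium.
(β, γ): Player 1 gets 4.5 ≥ 0 from α, and Player 2 gets 9 ≥ 6.5 from δ — Nash equilibrium.
(β, δ): Player 1 prefers α (9 > 6); Player 2 prefers γ (9 > 6.5) — not an equilibrium.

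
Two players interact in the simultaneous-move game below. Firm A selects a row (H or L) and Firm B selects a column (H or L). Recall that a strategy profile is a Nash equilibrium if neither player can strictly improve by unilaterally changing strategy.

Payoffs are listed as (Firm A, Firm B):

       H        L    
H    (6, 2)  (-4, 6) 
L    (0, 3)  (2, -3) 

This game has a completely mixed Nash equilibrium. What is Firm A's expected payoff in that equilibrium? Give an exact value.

1

First find q, the probability Firm B plays H, from Firm A's indifference between H and L: 6q − 4(1−q) = 2(1−q), giving q = 1/2.
Since Firm A is indifferent in equilibrium, Firm A's expected payoff equals the payoff from either row against (1/2, 1/2). Using H: 6(1/2) − 4(1/2) = 1.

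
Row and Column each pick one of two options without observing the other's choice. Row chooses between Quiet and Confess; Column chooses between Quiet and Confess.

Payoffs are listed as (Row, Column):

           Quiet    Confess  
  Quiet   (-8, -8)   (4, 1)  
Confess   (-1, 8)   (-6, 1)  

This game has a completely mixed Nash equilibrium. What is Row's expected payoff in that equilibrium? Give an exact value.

-52/17

First find y, the probability Column plays Quiet, from Row's indifference between Quiet and Confess: −8y + 4(1−y) = −y − 6(1−y), giving y = 10/17.
Since Row is indifferent in equilibrium, Row's expected payoff equals the payoff from either row against (10/17, 7/17). Using Quiet: −8(10/17) + 4(7/17) = -52/17.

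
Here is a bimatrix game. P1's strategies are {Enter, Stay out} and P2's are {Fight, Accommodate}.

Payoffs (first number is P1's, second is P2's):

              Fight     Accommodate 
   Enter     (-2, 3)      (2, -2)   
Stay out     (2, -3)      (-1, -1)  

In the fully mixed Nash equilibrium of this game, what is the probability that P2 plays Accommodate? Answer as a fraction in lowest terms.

4/7

Let y be the probability that P2 plays Fight. In a completely mixed equilibrium, P1 must be indifferent between Enter and Stay out.
P1's expected payoff from Enter is −2y + 2(1−y); from Stay out it is 2y − (1−y).
Setting these equal: −4y + 2 = 3y − 1, so y = 3/7.
Therefore P2 plays Accommodate with probability 1 − 3/7 = 4/7.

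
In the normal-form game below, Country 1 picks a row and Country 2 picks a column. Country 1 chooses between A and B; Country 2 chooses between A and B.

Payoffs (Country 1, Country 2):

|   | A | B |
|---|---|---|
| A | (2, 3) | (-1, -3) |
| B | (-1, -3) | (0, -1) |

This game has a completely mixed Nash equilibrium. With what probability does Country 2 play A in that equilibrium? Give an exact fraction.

1/4

Let q be the probability that Country 2 plays A. In a completely mixed equilibrium, Country 1 must be indifferent between A and B.
Country 1's expected payoff from A is 2q − (1−q); from B it is −q.
Setting these equal: 3q − 1 = −q, so q = 1/4.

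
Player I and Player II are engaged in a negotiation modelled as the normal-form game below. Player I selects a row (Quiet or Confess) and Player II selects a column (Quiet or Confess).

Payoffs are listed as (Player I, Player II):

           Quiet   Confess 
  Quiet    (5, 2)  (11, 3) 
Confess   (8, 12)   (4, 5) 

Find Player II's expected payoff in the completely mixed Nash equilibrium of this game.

First find p, the probability Player I plays Quiet, from Player II's indifference between Quiet and Confess: 2p + 12(1−p) = 3p + 5(1−p), giving p = 7/8.
Since Player II is indifferent in equilibrium, Player II's expected payoff equals the payoff from either column against (7/8, 1/8). Using Quiet: 2(7/8) + 12(1/8) = 13/4.

13/4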